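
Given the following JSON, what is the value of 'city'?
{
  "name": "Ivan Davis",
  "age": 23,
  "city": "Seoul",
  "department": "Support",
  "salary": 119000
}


Looking up field 'city'
Value: Seoul

Seoul


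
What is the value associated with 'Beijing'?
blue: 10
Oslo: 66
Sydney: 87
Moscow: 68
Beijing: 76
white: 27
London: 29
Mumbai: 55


Looking up key 'Beijing'
Value: 76

76


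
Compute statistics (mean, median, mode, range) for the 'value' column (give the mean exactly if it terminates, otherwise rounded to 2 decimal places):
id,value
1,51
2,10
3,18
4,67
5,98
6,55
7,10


Data: [51, 10, 18, 67, 98, 55, 10]
Count: 7
Sum: 309
Mean: 309/7 ≈ 44.14 (rounded to 2 decimal places)
Sorted: [10, 10, 18, 51, 55, 67, 98]
Median: 51.0
Mode: 10 (2 times)
Range: 98 - 10 = 88
Min: 10, Max: 98

mean≈44.14, median=51.0, mode=10, range=88


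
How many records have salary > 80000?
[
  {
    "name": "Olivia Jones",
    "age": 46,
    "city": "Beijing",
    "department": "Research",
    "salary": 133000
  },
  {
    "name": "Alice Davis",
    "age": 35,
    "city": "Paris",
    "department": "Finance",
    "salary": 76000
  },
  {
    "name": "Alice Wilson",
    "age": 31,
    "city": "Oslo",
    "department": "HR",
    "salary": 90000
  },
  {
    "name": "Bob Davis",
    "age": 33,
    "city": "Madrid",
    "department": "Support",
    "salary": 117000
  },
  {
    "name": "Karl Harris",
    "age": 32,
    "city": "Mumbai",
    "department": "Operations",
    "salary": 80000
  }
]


Data: 5 records
Condition: salary > 80000

Checking each record:
  Olivia Jones: 133000 MATCH
  Alice Davis: 76000
  Alice Wilson: 90000 MATCH
  Bob Davis: 117000 MATCH
  Karl Harris: 80000

Count: 3

3


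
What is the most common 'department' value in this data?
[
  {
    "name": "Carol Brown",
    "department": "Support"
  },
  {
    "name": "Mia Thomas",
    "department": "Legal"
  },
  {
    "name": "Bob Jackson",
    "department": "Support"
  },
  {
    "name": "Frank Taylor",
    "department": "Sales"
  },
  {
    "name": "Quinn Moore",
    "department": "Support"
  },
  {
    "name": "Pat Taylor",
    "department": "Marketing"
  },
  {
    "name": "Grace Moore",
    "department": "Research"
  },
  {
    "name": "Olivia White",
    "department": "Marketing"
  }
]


Counting 'department' values across 8 records:

  Support: 3 ###
  Marketing: 2 ##
  Legal: 1 #
  Sales: 1 #
  Research: 1 #

Most common: Support (3 times)

Support (3 times)


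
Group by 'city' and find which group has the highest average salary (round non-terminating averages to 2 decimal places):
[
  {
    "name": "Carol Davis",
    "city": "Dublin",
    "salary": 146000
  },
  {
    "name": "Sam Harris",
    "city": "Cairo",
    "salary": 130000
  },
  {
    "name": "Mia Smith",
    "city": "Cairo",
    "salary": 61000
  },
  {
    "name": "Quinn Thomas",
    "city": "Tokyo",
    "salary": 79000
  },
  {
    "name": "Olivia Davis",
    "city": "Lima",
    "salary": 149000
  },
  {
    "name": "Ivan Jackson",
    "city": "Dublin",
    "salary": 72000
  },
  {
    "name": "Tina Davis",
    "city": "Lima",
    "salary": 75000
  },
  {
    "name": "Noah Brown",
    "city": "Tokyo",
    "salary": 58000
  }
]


Group by: city

Groups:
  Cairo: 2 people, avg salary = 191000/2 = $95500
  Dublin: 2 people, avg salary = 218000/2 = $109000
  Lima: 2 people, avg salary = 224000/2 = $112000
  Tokyo: 2 people, avg salary = 137000/2 = $68500

Highest average salary: Lima ($112000)

Lima ($112000)


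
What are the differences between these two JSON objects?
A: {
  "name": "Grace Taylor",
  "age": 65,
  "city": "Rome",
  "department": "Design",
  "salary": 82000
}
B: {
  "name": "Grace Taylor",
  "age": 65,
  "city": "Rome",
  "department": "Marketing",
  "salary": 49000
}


Comparing each field (in key order):
  name: same
  age: same
  city: same
  department: DIFFERENT
  salary: DIFFERENT
Differences:
  department: Design -> Marketing
  salary: 82000 -> 49000

2 field(s) changed

2 changes: department, salary


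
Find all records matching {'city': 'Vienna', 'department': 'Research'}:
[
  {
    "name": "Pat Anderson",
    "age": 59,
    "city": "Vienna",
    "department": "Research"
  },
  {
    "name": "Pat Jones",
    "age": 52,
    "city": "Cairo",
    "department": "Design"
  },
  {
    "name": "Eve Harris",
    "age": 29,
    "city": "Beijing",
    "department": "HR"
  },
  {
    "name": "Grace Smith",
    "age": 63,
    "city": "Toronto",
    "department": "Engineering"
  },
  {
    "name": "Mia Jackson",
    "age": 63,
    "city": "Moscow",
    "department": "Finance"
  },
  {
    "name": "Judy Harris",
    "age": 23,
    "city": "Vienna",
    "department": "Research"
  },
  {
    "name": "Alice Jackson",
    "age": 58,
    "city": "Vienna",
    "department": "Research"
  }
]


Search criteria: {'city': 'Vienna', 'department': 'Research'}

Checking 7 records:
  Pat Anderson: {city: Vienna, department: Research} <-- MATCH
  Pat Jones: {city: Cairo, department: Design}
  Eve Harris: {city: Beijing, department: HR}
  Grace Smith: {city: Toronto, department: Engineering}
  Mia Jackson: {city: Moscow, department: Finance}
  Judy Harris: {city: Vienna, department: Research} <-- MATCH
  Alice Jackson: {city: Vienna, department: Research} <-- MATCH

Matches: ["Pat Anderson", "Judy Harris", "Alice Jackson"]

["Pat Anderson", "Judy Harris", "Alice Jackson"]


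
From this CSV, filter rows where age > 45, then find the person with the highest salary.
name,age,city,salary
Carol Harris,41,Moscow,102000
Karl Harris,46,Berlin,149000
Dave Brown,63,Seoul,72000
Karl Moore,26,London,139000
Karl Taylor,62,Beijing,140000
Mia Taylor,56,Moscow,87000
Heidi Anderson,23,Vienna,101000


Filter: age > 45
Sort by: salary (descending)

Filtered records (4):
  Karl Harris, age 46, salary $149000
  Karl Taylor, age 62, salary $140000
  Mia Taylor, age 56, salary $87000
  Dave Brown, age 63, salary $72000

Highest salary: Karl Harris ($149000)

Karl Harris


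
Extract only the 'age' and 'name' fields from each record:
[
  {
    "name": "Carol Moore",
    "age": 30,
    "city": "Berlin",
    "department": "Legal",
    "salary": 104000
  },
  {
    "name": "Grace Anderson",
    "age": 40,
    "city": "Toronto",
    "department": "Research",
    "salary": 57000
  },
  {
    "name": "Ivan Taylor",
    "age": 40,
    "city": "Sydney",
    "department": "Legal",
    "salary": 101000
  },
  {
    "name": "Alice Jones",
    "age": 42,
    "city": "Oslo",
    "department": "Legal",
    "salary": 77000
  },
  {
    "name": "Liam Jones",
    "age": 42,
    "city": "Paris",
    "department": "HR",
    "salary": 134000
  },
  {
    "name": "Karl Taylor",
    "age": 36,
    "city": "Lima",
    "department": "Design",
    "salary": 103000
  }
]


Original: 6 records with fields: name, age, city, department, salary
Keep: ['age', 'name']
Drop: ['city', 'department', 'salary']
Result: 6 records, 2 fields each

[
  {
    "age": 30,
    "name": "Carol Moore"
  },
  {
    "age": 40,
    "name": "Grace Anderson"
  },
  {
    "age": 40,
    "name": "Ivan Taylor"
  },
  {
    "age": 42,
    "name": "Alice Jones"
  },
  {
    "age": 42,
    "name": "Liam Jones"
  },
  {
    "age": 36,
    "name": "Karl Taylor"
  }
]


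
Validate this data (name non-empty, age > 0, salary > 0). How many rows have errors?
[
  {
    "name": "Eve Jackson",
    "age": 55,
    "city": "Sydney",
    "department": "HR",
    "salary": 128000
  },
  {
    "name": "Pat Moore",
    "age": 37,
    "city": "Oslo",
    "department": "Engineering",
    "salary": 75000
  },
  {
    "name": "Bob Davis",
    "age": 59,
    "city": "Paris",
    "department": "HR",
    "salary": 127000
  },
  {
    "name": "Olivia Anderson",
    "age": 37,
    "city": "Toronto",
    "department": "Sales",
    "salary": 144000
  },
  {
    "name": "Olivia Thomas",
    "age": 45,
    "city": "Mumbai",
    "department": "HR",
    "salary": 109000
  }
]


Validating 5 records:
Rules: name non-empty, age > 0, salary > 0

  Row 1 (Eve Jackson): OK
  Row 2 (Pat Moore): OK
  Row 3 (Bob Davis): OK
  Row 4 (Olivia Anderson): OK
  Row 5 (Olivia Thomas): OK

Total errors: 0

0 errors


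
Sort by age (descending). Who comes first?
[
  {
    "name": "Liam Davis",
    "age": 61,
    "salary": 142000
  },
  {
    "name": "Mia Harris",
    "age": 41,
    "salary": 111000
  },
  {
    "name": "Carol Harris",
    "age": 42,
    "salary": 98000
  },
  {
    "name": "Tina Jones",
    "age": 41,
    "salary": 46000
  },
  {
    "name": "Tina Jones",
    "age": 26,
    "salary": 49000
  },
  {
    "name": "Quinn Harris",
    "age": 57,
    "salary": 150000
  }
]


Sort by: age (descending)

Sorted order:
  1. Liam Davis (age = 61)
  2. Quinn Harris (age = 57)
  3. Carol Harris (age = 42)
  4. Mia Harris (age = 41)
  5. Tina Jones (age = 41)
  6. Tina Jones (age = 26)

First: Liam Davis

Liam Davis


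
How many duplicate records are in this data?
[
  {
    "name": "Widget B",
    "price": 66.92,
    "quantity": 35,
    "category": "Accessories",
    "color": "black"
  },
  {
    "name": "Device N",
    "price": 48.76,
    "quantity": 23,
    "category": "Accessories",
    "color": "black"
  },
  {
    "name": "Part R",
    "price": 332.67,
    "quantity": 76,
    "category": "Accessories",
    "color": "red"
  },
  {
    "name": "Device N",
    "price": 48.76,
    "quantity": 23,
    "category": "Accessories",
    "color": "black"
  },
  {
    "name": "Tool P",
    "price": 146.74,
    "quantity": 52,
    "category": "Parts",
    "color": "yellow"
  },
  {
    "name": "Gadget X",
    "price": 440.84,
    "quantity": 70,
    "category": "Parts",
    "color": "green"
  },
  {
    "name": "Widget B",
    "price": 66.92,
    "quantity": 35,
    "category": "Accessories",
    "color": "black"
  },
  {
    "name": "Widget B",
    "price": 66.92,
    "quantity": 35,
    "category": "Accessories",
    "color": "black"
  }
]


Checking 8 records for duplicates:

  Row 1: Widget B ($66.92, qty 35)
  Row 2: Device N ($48.76, qty 23)
  Row 3: Part R ($332.67, qty 76)
  Row 4: Device N ($48.76, qty 23) <-- DUPLICATE
  Row 5: Tool P ($146.74, qty 52)
  Row 6: Gadget X ($440.84, qty 70)
  Row 7: Widget B ($66.92, qty 35) <-- DUPLICATE
  Row 8: Widget B ($66.92, qty 35) <-- DUPLICATE

Duplicates found: 3
Unique records: 5

3 duplicates, 5 unique


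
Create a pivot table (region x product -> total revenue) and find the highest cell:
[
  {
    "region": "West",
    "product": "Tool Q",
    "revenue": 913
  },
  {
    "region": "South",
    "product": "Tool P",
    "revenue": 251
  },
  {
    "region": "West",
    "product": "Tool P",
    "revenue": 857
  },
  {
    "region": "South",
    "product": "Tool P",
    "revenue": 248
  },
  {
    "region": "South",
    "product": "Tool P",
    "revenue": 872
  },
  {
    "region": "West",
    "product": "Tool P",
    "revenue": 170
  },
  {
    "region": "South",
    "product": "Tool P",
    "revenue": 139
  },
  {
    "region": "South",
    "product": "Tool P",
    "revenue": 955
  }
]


Pivot: region (rows) x product (columns) -> total revenue

     Tool P        Tool Q      
South         2465             0  
West          1027           913  

Highest: South / Tool P = $2465

South / Tool P = $2465


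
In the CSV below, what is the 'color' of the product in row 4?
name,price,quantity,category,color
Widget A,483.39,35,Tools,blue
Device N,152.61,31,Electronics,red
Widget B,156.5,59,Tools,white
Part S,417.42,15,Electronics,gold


Query: Row 4 ('Part S'), column 'color'
Value: gold

gold


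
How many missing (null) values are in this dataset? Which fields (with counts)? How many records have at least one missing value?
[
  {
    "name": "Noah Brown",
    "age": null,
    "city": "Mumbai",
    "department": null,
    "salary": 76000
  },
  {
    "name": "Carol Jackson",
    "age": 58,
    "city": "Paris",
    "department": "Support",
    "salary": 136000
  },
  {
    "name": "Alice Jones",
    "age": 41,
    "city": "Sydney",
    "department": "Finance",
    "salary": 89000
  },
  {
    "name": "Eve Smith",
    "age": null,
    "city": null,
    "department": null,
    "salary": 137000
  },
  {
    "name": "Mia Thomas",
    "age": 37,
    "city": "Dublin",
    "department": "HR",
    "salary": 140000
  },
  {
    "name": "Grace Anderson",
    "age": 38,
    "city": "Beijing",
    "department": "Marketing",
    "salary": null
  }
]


Checking for missing (null) values in 6 records:

  Noah Brown: age, department
  Carol Jackson: complete
  Alice Jones: complete
  Eve Smith: age, city, department
  Mia Thomas: complete
  Grace Anderson: salary

Per field:
  name: 0 missing
  age: 2 missing
  city: 1 missing
  department: 2 missing
  salary: 1 missing

Total missing values: 6
Records with any missing: 3

6 missing values (age: 2, city: 1, department: 2, salary: 1); 3 incomplete records


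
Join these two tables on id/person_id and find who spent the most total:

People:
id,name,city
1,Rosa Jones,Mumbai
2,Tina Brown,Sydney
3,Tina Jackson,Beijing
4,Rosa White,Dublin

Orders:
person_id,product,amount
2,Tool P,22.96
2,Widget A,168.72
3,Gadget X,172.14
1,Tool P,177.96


Join on: people.id = orders.person_id

Joined rows:
  Tina Brown (Sydney) bought Tool P for $22.96
  Tina Brown (Sydney) bought Widget A for $168.72
  Tina Jackson (Beijing) bought Gadget X for $172.14
  Rosa Jones (Mumbai) bought Tool P for $177.96

Total per person:
  Tina Brown: $191.68
  Rosa Jones: $177.96
  Tina Jackson: $172.14

Top spender: Tina Brown ($191.68)

Tina Brown ($191.68)


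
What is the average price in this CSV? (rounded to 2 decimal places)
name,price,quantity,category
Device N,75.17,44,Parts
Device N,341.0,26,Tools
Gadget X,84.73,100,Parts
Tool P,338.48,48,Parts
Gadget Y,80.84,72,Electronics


Computing average price:
Values: [75.17, 341.0, 84.73, 338.48, 80.84]
Sum = 920.22
Count = 5
Average = 920.22/5 = 184.044 exactly -> 184.04 (rounded half-up to 2 decimal places)

184.04


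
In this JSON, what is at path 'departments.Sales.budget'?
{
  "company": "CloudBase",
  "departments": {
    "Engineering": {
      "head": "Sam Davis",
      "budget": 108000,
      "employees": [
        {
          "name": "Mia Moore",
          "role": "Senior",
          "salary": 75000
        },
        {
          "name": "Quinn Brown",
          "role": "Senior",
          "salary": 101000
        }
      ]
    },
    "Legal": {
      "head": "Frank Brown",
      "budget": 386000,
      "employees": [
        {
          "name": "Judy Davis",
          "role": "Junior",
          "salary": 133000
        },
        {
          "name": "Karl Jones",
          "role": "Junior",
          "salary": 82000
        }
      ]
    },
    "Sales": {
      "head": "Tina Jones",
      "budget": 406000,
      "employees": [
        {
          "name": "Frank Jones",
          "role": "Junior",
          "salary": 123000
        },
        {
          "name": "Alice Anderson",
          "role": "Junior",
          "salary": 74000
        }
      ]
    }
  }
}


Path: departments.Sales.budget

Navigate:
  -> departments
  -> Sales
  -> budget = 406000

406000


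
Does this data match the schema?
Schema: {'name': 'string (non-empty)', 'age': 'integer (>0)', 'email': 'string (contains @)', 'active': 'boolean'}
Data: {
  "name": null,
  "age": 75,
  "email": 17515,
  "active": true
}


Validating each field against schema:
  name: FAIL (null is not a string)
  age: OK (positive integer)
  email: FAIL (17515 is not a string)
  active: OK (boolean)

Result: INVALID (2 errors: name, email)

INVALID (2 errors: name, email)


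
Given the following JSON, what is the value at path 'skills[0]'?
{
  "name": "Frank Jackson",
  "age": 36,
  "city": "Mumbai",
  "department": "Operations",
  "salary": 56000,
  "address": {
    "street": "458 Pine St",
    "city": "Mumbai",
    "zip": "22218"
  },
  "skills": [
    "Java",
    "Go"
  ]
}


Query: skills[0]
Path: skills -> first element
Value: Java

Java


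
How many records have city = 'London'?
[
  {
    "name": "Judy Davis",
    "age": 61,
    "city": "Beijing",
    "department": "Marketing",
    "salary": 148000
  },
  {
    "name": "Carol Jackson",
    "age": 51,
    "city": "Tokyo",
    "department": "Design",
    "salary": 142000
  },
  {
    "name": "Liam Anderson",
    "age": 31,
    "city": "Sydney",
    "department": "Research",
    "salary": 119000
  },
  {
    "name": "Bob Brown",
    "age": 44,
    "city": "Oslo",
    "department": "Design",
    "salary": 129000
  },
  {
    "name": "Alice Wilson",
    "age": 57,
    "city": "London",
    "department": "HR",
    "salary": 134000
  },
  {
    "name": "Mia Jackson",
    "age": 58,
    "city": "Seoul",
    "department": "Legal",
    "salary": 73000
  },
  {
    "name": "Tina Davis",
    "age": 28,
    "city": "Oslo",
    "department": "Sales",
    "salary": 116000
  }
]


Data: 7 records
Condition: city = 'London'

Checking each record:
  Judy Davis: Beijing
  Carol Jackson: Tokyo
  Liam Anderson: Sydney
  Bob Brown: Oslo
  Alice Wilson: London MATCH
  Mia Jackson: Seoul
  Tina Davis: Oslo

Count: 1

1


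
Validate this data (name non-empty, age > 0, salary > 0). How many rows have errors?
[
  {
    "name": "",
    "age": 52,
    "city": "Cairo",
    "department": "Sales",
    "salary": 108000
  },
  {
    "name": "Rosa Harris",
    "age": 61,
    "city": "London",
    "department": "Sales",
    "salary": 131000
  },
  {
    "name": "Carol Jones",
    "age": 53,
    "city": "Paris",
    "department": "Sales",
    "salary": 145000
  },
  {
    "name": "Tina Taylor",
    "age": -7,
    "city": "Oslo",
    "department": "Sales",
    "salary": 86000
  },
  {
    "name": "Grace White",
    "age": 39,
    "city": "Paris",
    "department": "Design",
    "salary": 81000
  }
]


Validating 5 records:
Rules: name non-empty, age > 0, salary > 0

  Row 1 (???): empty name
  Row 2 (Rosa Harris): OK
  Row 3 (Carol Jones): OK
  Row 4 (Tina Taylor): negative age: -7
  Row 5 (Grace White): OK

Total errors: 2

2 errors


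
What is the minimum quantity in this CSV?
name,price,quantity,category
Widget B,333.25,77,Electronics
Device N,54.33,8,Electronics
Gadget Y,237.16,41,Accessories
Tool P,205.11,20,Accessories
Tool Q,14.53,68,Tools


Computing minimum quantity:
Values: [77, 8, 41, 20, 68]
Min = 8

8


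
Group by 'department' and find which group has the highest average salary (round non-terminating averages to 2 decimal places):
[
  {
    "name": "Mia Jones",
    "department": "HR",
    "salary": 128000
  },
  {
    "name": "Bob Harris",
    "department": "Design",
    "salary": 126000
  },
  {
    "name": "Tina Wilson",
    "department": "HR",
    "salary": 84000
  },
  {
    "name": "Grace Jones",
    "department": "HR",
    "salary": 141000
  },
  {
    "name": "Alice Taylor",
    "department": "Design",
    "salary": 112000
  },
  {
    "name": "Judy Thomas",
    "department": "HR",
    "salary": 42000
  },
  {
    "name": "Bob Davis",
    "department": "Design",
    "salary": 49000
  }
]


Group by: department

Groups:
  Design: 3 people, avg salary = 287000/3 ≈ $95666.67
  HR: 4 people, avg salary = 395000/4 = $98750

Highest average salary: HR ($98750)

HR ($98750)


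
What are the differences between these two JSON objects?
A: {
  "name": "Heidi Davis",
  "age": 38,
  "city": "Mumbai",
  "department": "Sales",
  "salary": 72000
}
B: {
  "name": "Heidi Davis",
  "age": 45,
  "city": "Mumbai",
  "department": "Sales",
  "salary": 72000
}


Comparing each field (in key order):
  name: same
  age: DIFFERENT
  city: same
  department: same
  salary: same
Differences:
  age: 38 -> 45

1 field(s) changed

1 change: age


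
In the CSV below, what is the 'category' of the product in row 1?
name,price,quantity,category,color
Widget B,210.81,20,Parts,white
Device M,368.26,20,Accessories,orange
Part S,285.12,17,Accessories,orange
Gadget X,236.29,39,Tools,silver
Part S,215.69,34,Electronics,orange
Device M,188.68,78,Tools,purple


Query: Row 1 ('Widget B'), column 'category'
Value: Parts

Parts


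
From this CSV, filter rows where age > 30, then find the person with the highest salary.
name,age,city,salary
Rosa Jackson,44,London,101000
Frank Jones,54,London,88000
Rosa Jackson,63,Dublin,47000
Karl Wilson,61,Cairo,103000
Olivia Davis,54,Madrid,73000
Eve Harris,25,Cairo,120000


Filter: age > 30
Sort by: salary (descending)

Filtered records (5):
  Karl Wilson, age 61, salary $103000
  Rosa Jackson, age 44, salary $101000
  Frank Jones, age 54, salary $88000
  Olivia Davis, age 54, salary $73000
  Rosa Jackson, age 63, salary $47000

Highest salary: Karl Wilson ($103000)

Karl Wilson


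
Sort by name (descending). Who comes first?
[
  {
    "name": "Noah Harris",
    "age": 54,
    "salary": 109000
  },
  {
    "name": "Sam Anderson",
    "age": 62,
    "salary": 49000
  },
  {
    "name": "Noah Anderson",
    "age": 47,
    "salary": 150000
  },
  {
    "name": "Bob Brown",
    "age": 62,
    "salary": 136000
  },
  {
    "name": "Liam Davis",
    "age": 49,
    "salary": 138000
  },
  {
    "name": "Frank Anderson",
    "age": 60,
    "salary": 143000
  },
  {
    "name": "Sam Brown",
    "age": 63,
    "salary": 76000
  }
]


Sort by: name (descending)

Sorted order:
  1. Sam Brown (name = Sam Brown)
  2. Sam Anderson (name = Sam Anderson)
  3. Noah Harris (name = Noah Harris)
  4. Noah Anderson (name = Noah Anderson)
  5. Liam Davis (name = Liam Davis)
  6. Frank Anderson (name = Frank Anderson)
  7. Bob Brown (name = Bob Brown)

First: Sam Brown

Sam Brown


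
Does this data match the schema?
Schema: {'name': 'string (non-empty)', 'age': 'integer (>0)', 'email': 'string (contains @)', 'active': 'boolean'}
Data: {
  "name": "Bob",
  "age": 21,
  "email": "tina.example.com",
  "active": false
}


Validating each field against schema:
  name: OK (non-empty string)
  age: OK (positive integer)
  email: FAIL ("tina.example.com" does not contain @)
  active: OK (boolean)

Result: INVALID (1 error: email)

INVALID (1 error: email)


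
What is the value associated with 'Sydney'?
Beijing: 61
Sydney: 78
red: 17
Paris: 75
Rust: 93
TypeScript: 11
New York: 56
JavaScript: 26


Looking up key 'Sydney'
Value: 78

78


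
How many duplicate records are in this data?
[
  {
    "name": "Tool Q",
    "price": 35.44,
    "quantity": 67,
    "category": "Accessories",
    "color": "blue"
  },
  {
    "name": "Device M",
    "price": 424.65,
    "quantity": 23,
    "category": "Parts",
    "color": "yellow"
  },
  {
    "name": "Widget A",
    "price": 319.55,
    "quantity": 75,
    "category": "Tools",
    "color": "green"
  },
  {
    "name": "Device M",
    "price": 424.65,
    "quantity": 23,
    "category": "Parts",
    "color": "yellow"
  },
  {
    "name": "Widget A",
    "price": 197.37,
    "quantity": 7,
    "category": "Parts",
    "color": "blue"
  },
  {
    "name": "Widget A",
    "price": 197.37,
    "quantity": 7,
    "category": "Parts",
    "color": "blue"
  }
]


Checking 6 records for duplicates:

  Row 1: Tool Q ($35.44, qty 67)
  Row 2: Device M ($424.65, qty 23)
  Row 3: Widget A ($319.55, qty 75)
  Row 4: Device M ($424.65, qty 23) <-- DUPLICATE
  Row 5: Widget A ($197.37, qty 7)
  Row 6: Widget A ($197.37, qty 7) <-- DUPLICATE

Duplicates found: 2
Unique records: 4

2 duplicates, 4 unique


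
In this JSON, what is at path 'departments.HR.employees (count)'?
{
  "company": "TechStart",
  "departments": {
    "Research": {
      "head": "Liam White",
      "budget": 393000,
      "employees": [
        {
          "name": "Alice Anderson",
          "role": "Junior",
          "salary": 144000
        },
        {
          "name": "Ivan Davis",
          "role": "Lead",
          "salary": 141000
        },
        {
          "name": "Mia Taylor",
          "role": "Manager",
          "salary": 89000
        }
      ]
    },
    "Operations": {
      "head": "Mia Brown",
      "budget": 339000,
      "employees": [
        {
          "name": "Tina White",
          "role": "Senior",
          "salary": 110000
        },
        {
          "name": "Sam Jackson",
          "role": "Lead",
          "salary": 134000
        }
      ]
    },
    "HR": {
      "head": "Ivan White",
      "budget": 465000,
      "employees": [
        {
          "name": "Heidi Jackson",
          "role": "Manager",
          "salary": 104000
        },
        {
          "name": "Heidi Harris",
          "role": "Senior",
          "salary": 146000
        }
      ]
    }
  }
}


Path: departments.HR.employees (count)

Navigate:
  -> departments
  -> HR
  -> employees (array, length 2)

2


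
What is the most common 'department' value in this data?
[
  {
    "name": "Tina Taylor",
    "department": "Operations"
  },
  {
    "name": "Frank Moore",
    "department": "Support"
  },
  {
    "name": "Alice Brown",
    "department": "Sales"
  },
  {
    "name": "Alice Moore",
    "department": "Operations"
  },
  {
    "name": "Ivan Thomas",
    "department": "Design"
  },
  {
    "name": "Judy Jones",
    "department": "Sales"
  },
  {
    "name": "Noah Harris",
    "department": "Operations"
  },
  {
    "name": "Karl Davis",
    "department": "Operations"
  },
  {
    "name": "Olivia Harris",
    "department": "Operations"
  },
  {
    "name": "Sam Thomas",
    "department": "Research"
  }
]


Counting 'department' values across 10 records:

  Operations: 5 #####
  Sales: 2 ##
  Support: 1 #
  Design: 1 #
  Research: 1 #

Most common: Operations (5 times)

Operations (5 times)


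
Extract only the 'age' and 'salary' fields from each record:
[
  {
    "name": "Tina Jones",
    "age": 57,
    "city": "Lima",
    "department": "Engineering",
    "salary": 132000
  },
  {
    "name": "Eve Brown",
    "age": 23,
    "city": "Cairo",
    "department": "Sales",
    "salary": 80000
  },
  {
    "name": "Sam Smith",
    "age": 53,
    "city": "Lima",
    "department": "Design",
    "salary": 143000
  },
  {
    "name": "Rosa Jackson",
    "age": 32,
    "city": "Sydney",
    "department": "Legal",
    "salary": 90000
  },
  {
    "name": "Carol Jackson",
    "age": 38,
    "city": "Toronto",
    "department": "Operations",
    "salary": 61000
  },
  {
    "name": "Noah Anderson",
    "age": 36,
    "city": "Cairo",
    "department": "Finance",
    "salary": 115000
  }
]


Original: 6 records with fields: name, age, city, department, salary
Keep: ['age', 'salary']
Drop: ['name', 'city', 'department']
Result: 6 records, 2 fields each

[
  {
    "age": 57,
    "salary": 132000
  },
  {
    "age": 23,
    "salary": 80000
  },
  {
    "age": 53,
    "salary": 143000
  },
  {
    "age": 32,
    "salary": 90000
  },
  {
    "age": 38,
    "salary": 61000
  },
  {
    "age": 36,
    "salary": 115000
  }
]


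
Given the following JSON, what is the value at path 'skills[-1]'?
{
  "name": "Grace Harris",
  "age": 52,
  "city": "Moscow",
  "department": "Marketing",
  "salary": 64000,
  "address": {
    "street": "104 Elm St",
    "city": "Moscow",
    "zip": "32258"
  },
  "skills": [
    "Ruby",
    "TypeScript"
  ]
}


Query: skills[-1]
Path: skills -> last element
Value: TypeScript

TypeScript


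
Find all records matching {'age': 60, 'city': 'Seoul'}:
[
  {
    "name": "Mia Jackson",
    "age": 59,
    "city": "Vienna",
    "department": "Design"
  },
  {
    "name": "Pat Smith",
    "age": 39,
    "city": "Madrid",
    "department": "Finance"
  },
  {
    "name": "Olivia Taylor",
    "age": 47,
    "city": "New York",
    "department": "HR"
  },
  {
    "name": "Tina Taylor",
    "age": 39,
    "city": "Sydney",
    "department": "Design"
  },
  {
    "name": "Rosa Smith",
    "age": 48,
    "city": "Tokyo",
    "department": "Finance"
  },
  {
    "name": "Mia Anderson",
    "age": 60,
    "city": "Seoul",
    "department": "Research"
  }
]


Search criteria: {'age': 60, 'city': 'Seoul'}

Checking 6 records:
  Mia Jackson: {age: 59, city: Vienna}
  Pat Smith: {age: 39, city: Madrid}
  Olivia Taylor: {age: 47, city: New York}
  Tina Taylor: {age: 39, city: Sydney}
  Rosa Smith: {age: 48, city: Tokyo}
  Mia Anderson: {age: 60, city: Seoul} <-- MATCH

Matches: ["Mia Anderson"]

["Mia Anderson"]


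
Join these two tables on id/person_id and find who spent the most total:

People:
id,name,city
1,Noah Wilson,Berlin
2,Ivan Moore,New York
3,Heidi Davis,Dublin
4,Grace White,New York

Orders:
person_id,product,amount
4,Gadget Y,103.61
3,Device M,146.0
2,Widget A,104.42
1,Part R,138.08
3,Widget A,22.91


Join on: people.id = orders.person_id

Joined rows:
  Grace White (New York) bought Gadget Y for $103.61
  Heidi Davis (Dublin) bought Device M for $146.0
  Ivan Moore (New York) bought Widget A for $104.42
  Noah Wilson (Berlin) bought Part R for $138.08
  Heidi Davis (Dublin) bought Widget A for $22.91

Total per person:
  Heidi Davis: $168.91
  Noah Wilson: $138.08
  Ivan Moore: $104.42
  Grace White: $103.61

Top spender: Heidi Davis ($168.91)

Heidi Davis ($168.91)


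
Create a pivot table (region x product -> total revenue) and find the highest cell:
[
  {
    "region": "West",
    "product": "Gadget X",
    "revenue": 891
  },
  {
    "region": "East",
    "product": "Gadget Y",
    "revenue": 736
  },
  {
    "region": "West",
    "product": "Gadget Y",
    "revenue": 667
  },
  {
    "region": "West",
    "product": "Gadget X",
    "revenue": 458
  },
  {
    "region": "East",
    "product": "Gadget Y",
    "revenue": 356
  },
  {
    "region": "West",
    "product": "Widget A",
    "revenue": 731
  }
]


Pivot: region (rows) x product (columns) -> total revenue

     Gadget X      Gadget Y      Widget A    
East             0          1092             0  
West          1349           667           731  

Highest: West / Gadget X = $1349

West / Gadget X = $1349


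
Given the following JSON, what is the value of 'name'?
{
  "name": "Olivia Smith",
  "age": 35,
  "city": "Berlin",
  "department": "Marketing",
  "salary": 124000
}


Looking up field 'name'
Value: Olivia Smith

Olivia Smith


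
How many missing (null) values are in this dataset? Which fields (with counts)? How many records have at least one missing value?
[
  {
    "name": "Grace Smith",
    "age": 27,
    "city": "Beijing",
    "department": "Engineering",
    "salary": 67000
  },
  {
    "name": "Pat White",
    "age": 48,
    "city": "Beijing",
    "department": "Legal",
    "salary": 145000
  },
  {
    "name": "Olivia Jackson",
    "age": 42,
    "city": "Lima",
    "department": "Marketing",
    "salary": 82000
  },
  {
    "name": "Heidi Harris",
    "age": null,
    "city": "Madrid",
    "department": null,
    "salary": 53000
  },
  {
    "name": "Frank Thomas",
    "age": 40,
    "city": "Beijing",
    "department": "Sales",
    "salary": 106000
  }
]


Checking for missing (null) values in 5 records:

  Grace Smith: complete
  Pat White: complete
  Olivia Jackson: complete
  Heidi Harris: age, department
  Frank Thomas: complete

Per field:
  name: 0 missing
  age: 1 missing
  city: 0 missing
  department: 1 missing
  salary: 0 missing

Total missing values: 2
Records with any missing: 1

2 missing values (age: 1, department: 1); 1 incomplete records


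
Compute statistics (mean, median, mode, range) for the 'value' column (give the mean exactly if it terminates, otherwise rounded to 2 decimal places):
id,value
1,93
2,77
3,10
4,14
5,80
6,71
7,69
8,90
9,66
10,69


Data: [93, 77, 10, 14, 80, 71, 69, 90, 66, 69]
Count: 10
Sum: 639
Mean: 639/10 = 63.9
Sorted: [10, 14, 66, 69, 69, 71, 77, 80, 90, 93]
Median: 70.0
Mode: 69 (2 times)
Range: 93 - 10 = 83
Min: 10, Max: 93

mean=63.9, median=70.0, mode=69, range=83


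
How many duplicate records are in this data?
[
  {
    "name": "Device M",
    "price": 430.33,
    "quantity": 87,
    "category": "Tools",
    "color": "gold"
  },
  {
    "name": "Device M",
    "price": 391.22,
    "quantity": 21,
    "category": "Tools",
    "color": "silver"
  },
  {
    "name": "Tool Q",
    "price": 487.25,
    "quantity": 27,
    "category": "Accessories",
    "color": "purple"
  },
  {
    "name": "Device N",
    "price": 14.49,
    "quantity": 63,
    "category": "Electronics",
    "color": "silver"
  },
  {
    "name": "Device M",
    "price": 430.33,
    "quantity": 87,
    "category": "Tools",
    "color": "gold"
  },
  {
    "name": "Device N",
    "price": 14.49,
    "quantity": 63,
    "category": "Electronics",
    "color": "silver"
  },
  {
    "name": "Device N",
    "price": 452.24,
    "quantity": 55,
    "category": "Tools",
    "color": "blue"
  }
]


Checking 7 records for duplicates:

  Row 1: Device M ($430.33, qty 87)
  Row 2: Device M ($391.22, qty 21)
  Row 3: Tool Q ($487.25, qty 27)
  Row 4: Device N ($14.49, qty 63)
  Row 5: Device M ($430.33, qty 87) <-- DUPLICATE
  Row 6: Device N ($14.49, qty 63) <-- DUPLICATE
  Row 7: Device N ($452.24, qty 55)

Duplicates found: 2
Unique records: 5

2 duplicates, 5 unique


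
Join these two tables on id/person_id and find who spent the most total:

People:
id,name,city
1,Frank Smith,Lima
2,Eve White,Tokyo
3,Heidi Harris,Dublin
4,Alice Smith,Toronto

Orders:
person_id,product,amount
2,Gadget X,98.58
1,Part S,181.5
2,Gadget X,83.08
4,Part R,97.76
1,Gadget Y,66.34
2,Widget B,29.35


Join on: people.id = orders.person_id

Joined rows:
  Eve White (Tokyo) bought Gadget X for $98.58
  Frank Smith (Lima) bought Part S for $181.5
  Eve White (Tokyo) bought Gadget X for $83.08
  Alice Smith (Toronto) bought Part R for $97.76
  Frank Smith (Lima) bought Gadget Y for $66.34
  Eve White (Tokyo) bought Widget B for $29.35

Total per person:
  Frank Smith: $247.84
  Eve White: $211.01
  Alice Smith: $97.76

Top spender: Frank Smith ($247.84)

Frank Smith ($247.84)


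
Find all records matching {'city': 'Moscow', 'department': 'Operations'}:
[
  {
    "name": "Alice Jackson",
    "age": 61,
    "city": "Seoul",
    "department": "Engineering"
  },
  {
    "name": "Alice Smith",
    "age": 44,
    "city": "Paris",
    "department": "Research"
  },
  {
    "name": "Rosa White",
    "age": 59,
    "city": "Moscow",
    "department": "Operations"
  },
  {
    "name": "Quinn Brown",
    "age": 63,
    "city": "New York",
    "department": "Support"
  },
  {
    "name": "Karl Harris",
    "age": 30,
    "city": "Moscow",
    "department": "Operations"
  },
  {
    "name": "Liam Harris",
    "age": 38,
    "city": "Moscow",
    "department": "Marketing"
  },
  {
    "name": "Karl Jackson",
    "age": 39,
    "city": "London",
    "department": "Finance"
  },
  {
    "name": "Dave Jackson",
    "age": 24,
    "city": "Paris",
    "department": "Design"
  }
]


Search criteria: {'city': 'Moscow', 'department': 'Operations'}

Checking 8 records:
  Alice Jackson: {city: Seoul, department: Engineering}
  Alice Smith: {city: Paris, department: Research}
  Rosa White: {city: Moscow, department: Operations} <-- MATCH
  Quinn Brown: {city: New York, department: Support}
  Karl Harris: {city: Moscow, department: Operations} <-- MATCH
  Liam Harris: {city: Moscow, department: Marketing}
  Karl Jackson: {city: London, department: Finance}
  Dave Jackson: {city: Paris, department: Design}

Matches: ["Rosa White", "Karl Harris"]

["Rosa White", "Karl Harris"]


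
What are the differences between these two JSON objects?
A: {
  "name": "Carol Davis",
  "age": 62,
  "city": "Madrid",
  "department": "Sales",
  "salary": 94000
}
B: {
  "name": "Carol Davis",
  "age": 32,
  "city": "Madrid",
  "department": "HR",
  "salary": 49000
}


Comparing each field (in key order):
  name: same
  age: DIFFERENT
  city: same
  department: DIFFERENT
  salary: DIFFERENT
Differences:
  age: 62 -> 32
  department: Sales -> HR
  salary: 94000 -> 49000

3 field(s) changed

3 changes: age, department, salary


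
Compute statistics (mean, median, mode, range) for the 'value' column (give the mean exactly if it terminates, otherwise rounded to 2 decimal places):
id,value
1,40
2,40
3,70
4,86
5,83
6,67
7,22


Data: [40, 40, 70, 86, 83, 67, 22]
Count: 7
Sum: 408
Mean: 408/7 ≈ 58.29 (rounded to 2 decimal places)
Sorted: [22, 40, 40, 67, 70, 83, 86]
Median: 67.0
Mode: 40 (2 times)
Range: 86 - 22 = 64
Min: 22, Max: 86

mean≈58.29, median=67.0, mode=40, range=64


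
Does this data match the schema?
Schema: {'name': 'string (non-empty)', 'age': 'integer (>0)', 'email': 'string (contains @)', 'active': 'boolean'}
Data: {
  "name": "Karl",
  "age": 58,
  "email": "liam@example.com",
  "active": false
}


Validating each field against schema:
  name: OK (non-empty string)
  age: OK (positive integer)
  email: OK (string with @)
  active: OK (boolean)

Result: VALID

VALID


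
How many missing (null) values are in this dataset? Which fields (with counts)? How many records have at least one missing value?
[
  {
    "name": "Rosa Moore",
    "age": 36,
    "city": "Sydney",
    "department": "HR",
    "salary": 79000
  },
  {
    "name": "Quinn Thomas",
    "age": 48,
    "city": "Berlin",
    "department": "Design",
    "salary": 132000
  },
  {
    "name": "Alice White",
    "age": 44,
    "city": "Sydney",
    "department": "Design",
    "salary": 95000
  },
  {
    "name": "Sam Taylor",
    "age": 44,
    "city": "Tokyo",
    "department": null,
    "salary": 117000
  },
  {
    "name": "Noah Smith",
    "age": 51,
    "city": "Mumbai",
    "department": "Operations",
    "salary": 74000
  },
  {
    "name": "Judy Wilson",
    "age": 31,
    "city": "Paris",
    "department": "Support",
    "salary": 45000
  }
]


Checking for missing (null) values in 6 records:

  Rosa Moore: complete
  Quinn Thomas: complete
  Alice White: complete
  Sam Taylor: department
  Noah Smith: complete
  Judy Wilson: complete

Per field:
  name: 0 missing
  age: 0 missing
  city: 0 missing
  department: 1 missing
  salary: 0 missing

Total missing values: 1
Records with any missing: 1

1 missing values (department: 1); 1 incomplete records


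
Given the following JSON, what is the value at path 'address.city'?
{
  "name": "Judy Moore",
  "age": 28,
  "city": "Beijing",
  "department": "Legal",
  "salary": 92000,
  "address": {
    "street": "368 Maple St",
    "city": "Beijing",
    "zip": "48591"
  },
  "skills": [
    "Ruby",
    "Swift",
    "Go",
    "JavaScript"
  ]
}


Query: address.city
Path: address -> city
Value: Beijing

Beijing


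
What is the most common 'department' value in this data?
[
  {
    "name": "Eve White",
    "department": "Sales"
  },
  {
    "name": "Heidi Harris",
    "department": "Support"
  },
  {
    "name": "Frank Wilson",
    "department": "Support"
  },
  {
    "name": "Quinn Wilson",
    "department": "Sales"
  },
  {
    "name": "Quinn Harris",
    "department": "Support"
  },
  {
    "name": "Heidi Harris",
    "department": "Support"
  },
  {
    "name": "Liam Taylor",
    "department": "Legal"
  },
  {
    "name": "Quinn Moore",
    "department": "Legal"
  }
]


Counting 'department' values across 8 records:

  Support: 4 ####
  Sales: 2 ##
  Legal: 2 ##

Most common: Support (4 times)

Support (4 times)


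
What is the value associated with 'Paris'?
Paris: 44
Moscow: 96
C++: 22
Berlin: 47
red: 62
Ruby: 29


Looking up key 'Paris'
Value: 44

44


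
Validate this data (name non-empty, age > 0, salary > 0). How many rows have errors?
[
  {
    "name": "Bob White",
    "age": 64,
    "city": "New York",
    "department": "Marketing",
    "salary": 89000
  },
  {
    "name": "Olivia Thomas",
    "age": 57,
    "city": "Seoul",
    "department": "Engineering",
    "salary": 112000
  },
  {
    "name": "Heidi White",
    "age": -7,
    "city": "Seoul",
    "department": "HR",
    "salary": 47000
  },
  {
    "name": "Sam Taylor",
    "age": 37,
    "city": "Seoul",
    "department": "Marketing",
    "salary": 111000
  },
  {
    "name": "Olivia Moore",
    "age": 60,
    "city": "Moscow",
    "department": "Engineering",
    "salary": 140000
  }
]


Validating 5 records:
Rules: name non-empty, age > 0, salary > 0

  Row 1 (Bob White): OK
  Row 2 (Olivia Thomas): OK
  Row 3 (Heidi White): negative age: -7
  Row 4 (Sam Taylor): OK
  Row 5 (Olivia Moore): OK

Total errors: 1

1 errors


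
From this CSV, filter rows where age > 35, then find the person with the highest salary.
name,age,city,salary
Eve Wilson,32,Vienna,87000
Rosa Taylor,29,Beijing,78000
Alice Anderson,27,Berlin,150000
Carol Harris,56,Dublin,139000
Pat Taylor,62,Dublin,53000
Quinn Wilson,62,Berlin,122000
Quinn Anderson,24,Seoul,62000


Filter: age > 35
Sort by: salary (descending)

Filtered records (3):
  Carol Harris, age 56, salary $139000
  Quinn Wilson, age 62, salary $122000
  Pat Taylor, age 62, salary $53000

Highest salary: Carol Harris ($139000)

Carol Harris
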